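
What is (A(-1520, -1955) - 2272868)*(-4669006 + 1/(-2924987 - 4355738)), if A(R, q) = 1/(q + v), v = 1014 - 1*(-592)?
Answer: 26964893004886039554483/2540973025 ≈ 1.0612e+13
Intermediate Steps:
v = 1606 (v = 1014 + 592 = 1606)
A(R, q) = 1/(1606 + q) (A(R, q) = 1/(q + 1606) = 1/(1606 + q))
(A(-1520, -1955) - 2272868)*(-4669006 + 1/(-2924987 - 4355738)) = (1/(1606 - 1955) - 2272868)*(-4669006 + 1/(-2924987 - 4355738)) = (1/(-349) - 2272868)*(-4669006 + 1/(-7280725)) = (-1/349 - 2272868)*(-4669006 - 1/7280725) = -793230933/349*(-33993748709351/7280725) = 26964893004886039554483/2540973025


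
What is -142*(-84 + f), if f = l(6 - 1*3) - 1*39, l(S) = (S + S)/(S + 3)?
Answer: 17324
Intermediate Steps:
l(S) = 2*S/(3 + S) (l(S) = (2*S)/(3 + S) = 2*S/(3 + S))
f = -38 (f = 2*(6 - 1*3)/(3 + (6 - 1*3)) - 1*39 = 2*(6 - 3)/(3 + (6 - 3)) - 39 = 2*3/(3 + 3) - 39 = 2*3/6 - 39 = 2*3*(⅙) - 39 = 1 - 39 = -38)
-142*(-84 + f) = -142*(-84 - 38) = -142*(-122) = 17324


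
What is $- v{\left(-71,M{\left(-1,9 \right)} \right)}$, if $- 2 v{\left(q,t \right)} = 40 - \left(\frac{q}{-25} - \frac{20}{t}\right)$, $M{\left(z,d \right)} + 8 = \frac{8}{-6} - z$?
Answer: $\frac{869}{50} \approx 17.38$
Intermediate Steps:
$M{\left(z,d \right)} = - \frac{28}{3} - z$ ($M{\left(z,d \right)} = -8 - \left(\frac{4}{3} + z\right) = - \frac{28}{3} - z$)
$v{\left(q,t \right)} = -20 - \frac{10}{t} - \frac{q}{50}$ ($v{\left(q,t \right)} = - \frac{40 - \left(\frac{q}{-25} - \frac{20}{t}\right)}{2} = - \frac{40 - \left(q \left(- \frac{1}{25}\right) - \frac{20}{t}\right)}{2} = - \frac{40 - \left(- \frac{q}{25} - \frac{20}{t}\right)}{2} = - \frac{40 - \left(- \frac{20}{t} - \frac{q}{25}\right)}{2} = - \frac{40 + \left(\frac{20}{t} + \frac{q}{25}\right)}{2} = - \frac{40 + \frac{20}{t} + \frac{q}{25}}{2} = -20 - \frac{10}{t} - \frac{q}{50}$)
$- v{\left(-71,M{\left(-1,9 \right)} \right)} = - (-20 - \frac{10}{- \frac{28}{3} - -1} - - \frac{71}{50}) = - (-20 - \frac{10}{- \frac{28}{3} + 1} + \frac{71}{50}) = - (-20 - \frac{10}{- \frac{25}{3}} + \frac{71}{50}) = - (-20 - - \frac{6}{5} + \frac{71}{50}) = - (-20 + \frac{6}{5} + \frac{71}{50}) = \left(-1\right) \left(- \frac{869}{50}\right) = \frac{869}{50}$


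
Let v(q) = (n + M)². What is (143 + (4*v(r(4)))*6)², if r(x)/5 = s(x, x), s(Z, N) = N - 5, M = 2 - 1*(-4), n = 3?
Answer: 4355569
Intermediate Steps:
M = 6 (M = 2 + 4 = 6)
s(Z, N) = -5 + N
r(x) = -25 + 5*x (r(x) = 5*(-5 + x) = -25 + 5*x)
v(q) = 81 (v(q) = (3 + 6)² = 9² = 81)
(143 + (4*v(r(4)))*6)² = (143 + (4*81)*6)² = (143 + 324*6)² = (143 + 1944)² = 2087² = 4355569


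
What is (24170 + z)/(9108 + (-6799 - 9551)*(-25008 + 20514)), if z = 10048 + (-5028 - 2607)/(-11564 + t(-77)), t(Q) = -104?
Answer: 133087753/285811580448 ≈ 0.00046565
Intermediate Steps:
z = 117247699/11668 (z = 10048 + (-5028 - 2607)/(-11564 - 104) = 10048 - 7635/(-11668) = 10048 - 7635*(-1/11668) = 10048 + 7635/11668 = 117247699/11668 ≈ 10049.)
(24170 + z)/(9108 + (-6799 - 9551)*(-25008 + 20514)) = (24170 + 117247699/11668)/(9108 + (-6799 - 9551)*(-25008 + 20514)) = 399263259/(11668*(9108 - 16350*(-4494))) = 399263259/(11668*(9108 + 73476900)) = (399263259/11668)/73486008 = (399263259/11668)*(1/73486008) = 133087753/285811580448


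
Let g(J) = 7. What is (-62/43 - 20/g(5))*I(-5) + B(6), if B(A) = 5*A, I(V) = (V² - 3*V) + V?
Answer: -5180/43 ≈ -120.47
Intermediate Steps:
I(V) = V² - 2*V
(-62/43 - 20/g(5))*I(-5) + B(6) = (-62/43 - 20/7)*(-5*(-2 - 5)) + 5*6 = (-62*1/43 - 20*⅐)*(-5*(-7)) + 30 = (-62/43 - 20/7)*35 + 30 = -1294/301*35 + 30 = -6470/43 + 30 = -5180/43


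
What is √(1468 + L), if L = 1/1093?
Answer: 5*√70149833/1093 ≈ 38.315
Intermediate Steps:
L = 1/1093 ≈ 0.00091491
√(1468 + L) = √(1468 + 1/1093) = √(1604525/1093) = 5*√70149833/1093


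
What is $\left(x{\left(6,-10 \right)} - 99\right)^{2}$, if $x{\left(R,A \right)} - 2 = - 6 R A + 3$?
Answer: $70756$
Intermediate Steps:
$x{\left(R,A \right)} = 5 - 6 A R$ ($x{\left(R,A \right)} = 2 + \left(- 6 R A + 3\right) = 2 - \left(-3 + 6 A R\right) = 5 - 6 A R$)
$\left(x{\left(6,-10 \right)} - 99\right)^{2} = \left(\left(5 - \left(-60\right) 6\right) - 99\right)^{2} = \left(\left(5 + 360\right) - 99\right)^{2} = \left(365 - 99\right)^{2} = 266^{2} = 70756$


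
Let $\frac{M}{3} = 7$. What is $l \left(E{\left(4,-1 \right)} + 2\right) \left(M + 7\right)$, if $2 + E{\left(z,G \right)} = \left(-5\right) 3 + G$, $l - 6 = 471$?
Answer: $-213696$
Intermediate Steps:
$l = 477$ ($l = 6 + 471 = 477$)
$E{\left(z,G \right)} = -17 + G$ ($E{\left(z,G \right)} = -2 + \left(\left(-5\right) 3 + G\right) = -2 + \left(-15 + G\right) = -17 + G$)
$M = 21$ ($M = 3 \cdot 7 = 21$)
$l \left(E{\left(4,-1 \right)} + 2\right) \left(M + 7\right) = 477 \left(\left(-17 - 1\right) + 2\right) \left(21 + 7\right) = 477 \left(-18 + 2\right) 28 = 477 \left(\left(-16\right) 28\right) = 477 \left(-448\right) = -213696$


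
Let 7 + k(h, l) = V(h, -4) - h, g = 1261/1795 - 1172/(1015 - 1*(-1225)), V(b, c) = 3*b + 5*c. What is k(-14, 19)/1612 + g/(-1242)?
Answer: -25539161/745375904 ≈ -0.034263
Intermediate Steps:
g = 7209/40208 (g = 1261*(1/1795) - 1172/(1015 + 1225) = 1261/1795 - 1172/2240 = 1261/1795 - 1172*1/2240 = 1261/1795 - 293/560 = 7209/40208 ≈ 0.17929)
k(h, l) = -27 + 2*h (k(h, l) = -7 + ((3*h + 5*(-4)) - h) = -7 + ((3*h - 20) - h) = -7 + ((-20 + 3*h) - h) = -7 + (-20 + 2*h) = -27 + 2*h)
k(-14, 19)/1612 + g/(-1242) = (-27 + 2*(-14))/1612 + (7209/40208)/(-1242) = (-27 - 28)*(1/1612) + (7209/40208)*(-1/1242) = -55*1/1612 - 267/1849568 = -55/1612 - 267/1849568 = -25539161/745375904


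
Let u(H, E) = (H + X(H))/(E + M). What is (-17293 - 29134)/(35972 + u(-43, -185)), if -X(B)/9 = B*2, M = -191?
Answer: -1026856/795573 ≈ -1.2907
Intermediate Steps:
X(B) = -18*B (X(B) = -9*B*2 = -18*B)
u(H, E) = -17*H/(-191 + E) (u(H, E) = (H - 18*H)/(E - 191) = (-17*H)/(-191 + E) = -17*H/(-191 + E))
(-17293 - 29134)/(35972 + u(-43, -185)) = (-17293 - 29134)/(35972 - 17*(-43)/(-191 - 185)) = -46427/(35972 - 17*(-43)/(-376)) = -46427/(35972 - 17*(-43)*(-1/376)) = -46427/(35972 - 731/376) = -46427/13524741/376 = -46427*376/13524741 = -1026856/795573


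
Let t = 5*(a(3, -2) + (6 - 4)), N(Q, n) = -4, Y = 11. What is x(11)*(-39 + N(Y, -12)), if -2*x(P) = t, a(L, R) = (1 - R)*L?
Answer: 2365/2 ≈ 1182.5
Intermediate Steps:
a(L, R) = L*(1 - R)
t = 55 (t = 5*(3*(1 - 1*(-2)) + (6 - 4)) = 5*(3*(1 + 2) + 2) = 5*(3*3 + 2) = 5*(9 + 2) = 5*11 = 55)
x(P) = -55/2 (x(P) = -½*55 = -55/2)
x(11)*(-39 + N(Y, -12)) = -55*(-39 - 4)/2 = -55/2*(-43) = 2365/2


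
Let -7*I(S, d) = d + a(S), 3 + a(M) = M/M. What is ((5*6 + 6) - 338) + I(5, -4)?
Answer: -2108/7 ≈ -301.14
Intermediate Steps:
a(M) = -2 (a(M) = -3 + M/M = -3 + 1 = -2)
I(S, d) = 2/7 - d/7 (I(S, d) = -(d - 2)/7 = -(-2 + d)/7 = 2/7 - d/7)
((5*6 + 6) - 338) + I(5, -4) = ((5*6 + 6) - 338) + (2/7 - ⅐*(-4)) = ((30 + 6) - 338) + (2/7 + 4/7) = (36 - 338) + 6/7 = -302 + 6/7 = -2108/7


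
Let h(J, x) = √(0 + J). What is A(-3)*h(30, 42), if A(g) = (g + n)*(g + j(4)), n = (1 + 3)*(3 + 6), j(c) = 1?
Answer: -66*√30 ≈ -361.50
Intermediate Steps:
n = 36 (n = 4*9 = 36)
h(J, x) = √J
A(g) = (1 + g)*(36 + g) (A(g) = (g + 36)*(g + 1) = (36 + g)*(1 + g) = (1 + g)*(36 + g))
A(-3)*h(30, 42) = (36 + (-3)² + 37*(-3))*√30 = (36 + 9 - 111)*√30 = -66*√30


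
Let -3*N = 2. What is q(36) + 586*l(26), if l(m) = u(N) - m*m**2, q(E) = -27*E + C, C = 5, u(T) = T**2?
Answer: -92702183/9 ≈ -1.0300e+7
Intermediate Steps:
N = -2/3 (N = -1/3*2 = -2/3 ≈ -0.66667)
q(E) = 5 - 27*E (q(E) = -27*E + 5 = 5 - 27*E)
l(m) = 4/9 - m**3 (l(m) = (-2/3)**2 - m*m**2 = 4/9 - m**3)
q(36) + 586*l(26) = (5 - 27*36) + 586*(4/9 - 1*26**3) = (5 - 972) + 586*(4/9 - 1*17576) = -967 + 586*(4/9 - 17576) = -967 + 586*(-158180/9) = -967 - 92693480/9 = -92702183/9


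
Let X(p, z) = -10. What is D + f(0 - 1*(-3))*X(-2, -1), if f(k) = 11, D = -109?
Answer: -219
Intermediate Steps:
D + f(0 - 1*(-3))*X(-2, -1) = -109 + 11*(-10) = -109 - 110 = -219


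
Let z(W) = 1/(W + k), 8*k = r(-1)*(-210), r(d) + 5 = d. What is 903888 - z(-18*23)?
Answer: 463694546/513 ≈ 9.0389e+5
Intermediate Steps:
r(d) = -5 + d
k = 315/2 (k = ((-5 - 1)*(-210))/8 = (-6*(-210))/8 = (⅛)*1260 = 315/2 ≈ 157.50)
z(W) = 1/(315/2 + W) (z(W) = 1/(W + 315/2) = 1/(315/2 + W))
903888 - z(-18*23) = 903888 - 2/(315 + 2*(-18*23)) = 903888 - 2/(315 + 2*(-414)) = 903888 - 2/(315 - 828) = 903888 - 2/(-513) = 903888 - 2*(-1)/513 = 903888 - 1*(-2/513) = 903888 + 2/513 = 463694546/513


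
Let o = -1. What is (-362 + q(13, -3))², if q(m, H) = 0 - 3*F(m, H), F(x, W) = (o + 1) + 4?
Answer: 139876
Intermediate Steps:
F(x, W) = 4 (F(x, W) = (-1 + 1) + 4 = 0 + 4 = 4)
q(m, H) = -12 (q(m, H) = 0 - 3*4 = 0 - 12 = -12)
(-362 + q(13, -3))² = (-362 - 12)² = (-374)² = 139876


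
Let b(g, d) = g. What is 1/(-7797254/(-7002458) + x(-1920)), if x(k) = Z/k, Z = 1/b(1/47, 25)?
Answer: 6722359680/7320806077 ≈ 0.91825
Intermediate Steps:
Z = 47 (Z = 1/(1/47) = 47)
x(k) = 47/k
1/(-7797254/(-7002458) + x(-1920)) = 1/(-7797254/(-7002458) + 47/(-1920)) = 1/(-7797254*(-1/7002458) + 47*(-1/1920)) = 1/(3898627/3501229 - 47/1920) = 1/(7320806077/6722359680) = 6722359680/7320806077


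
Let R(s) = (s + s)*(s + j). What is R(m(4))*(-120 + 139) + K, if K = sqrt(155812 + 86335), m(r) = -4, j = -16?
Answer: 3040 + sqrt(242147) ≈ 3532.1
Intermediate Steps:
R(s) = 2*s*(-16 + s) (R(s) = (s + s)*(s - 16) = (2*s)*(-16 + s) = 2*s*(-16 + s))
K = sqrt(242147) ≈ 492.08
R(m(4))*(-120 + 139) + K = (2*(-4)*(-16 - 4))*(-120 + 139) + sqrt(242147) = (2*(-4)*(-20))*19 + sqrt(242147) = 160*19 + sqrt(242147) = 3040 + sqrt(242147)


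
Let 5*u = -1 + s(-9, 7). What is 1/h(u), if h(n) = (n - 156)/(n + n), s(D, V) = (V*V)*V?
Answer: -114/73 ≈ -1.5616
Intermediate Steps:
s(D, V) = V³ (s(D, V) = V²*V = V³)
u = 342/5 (u = (-1 + 7³)/5 = (-1 + 343)/5 = (⅕)*342 = 342/5 ≈ 68.400)
h(n) = (-156 + n)/(2*n) (h(n) = (-156 + n)/((2*n)) = (-156 + n)*(1/(2*n)) = (-156 + n)/(2*n))
1/h(u) = 1/((-156 + 342/5)/(2*(342/5))) = 1/((½)*(5/342)*(-438/5)) = 1/(-73/114) = -114/73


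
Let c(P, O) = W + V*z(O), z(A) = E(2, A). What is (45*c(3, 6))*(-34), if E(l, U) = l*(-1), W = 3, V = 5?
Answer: 10710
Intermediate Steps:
E(l, U) = -l
z(A) = -2 (z(A) = -1*2 = -2)
c(P, O) = -7 (c(P, O) = 3 + 5*(-2) = 3 - 10 = -7)
(45*c(3, 6))*(-34) = (45*(-7))*(-34) = -315*(-34) = 10710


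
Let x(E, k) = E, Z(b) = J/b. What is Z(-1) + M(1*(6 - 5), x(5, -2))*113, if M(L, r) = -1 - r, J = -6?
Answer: -672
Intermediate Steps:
Z(b) = -6/b
Z(-1) + M(1*(6 - 5), x(5, -2))*113 = -6/(-1) + (-1 - 1*5)*113 = -6*(-1) + (-1 - 5)*113 = 6 - 6*113 = 6 - 678 = -672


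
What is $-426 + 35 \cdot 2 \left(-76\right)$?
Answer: $-5746$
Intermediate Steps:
$-426 + 35 \cdot 2 \left(-76\right) = -426 + 70 \left(-76\right) = -426 - 5320 = -5746$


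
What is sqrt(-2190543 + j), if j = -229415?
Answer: I*sqrt(2419958) ≈ 1555.6*I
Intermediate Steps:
sqrt(-2190543 + j) = sqrt(-2190543 - 229415) = sqrt(-2419958) = I*sqrt(2419958)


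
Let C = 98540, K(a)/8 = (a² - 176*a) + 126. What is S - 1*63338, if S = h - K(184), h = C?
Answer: 22418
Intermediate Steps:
K(a) = 1008 - 1408*a + 8*a² (K(a) = 8*((a² - 176*a) + 126) = 8*(126 + a² - 176*a) = 1008 - 1408*a + 8*a²)
h = 98540
S = 85756 (S = 98540 - (1008 - 1408*184 + 8*184²) = 98540 - (1008 - 259072 + 8*33856) = 98540 - (1008 - 259072 + 270848) = 98540 - 1*12784 = 98540 - 12784 = 85756)
S - 1*63338 = 85756 - 1*63338 = 85756 - 63338 = 22418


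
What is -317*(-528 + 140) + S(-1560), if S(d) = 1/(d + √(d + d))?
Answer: 192119751/1562 - I*√195/609180 ≈ 1.23e+5 - 2.2923e-5*I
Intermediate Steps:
S(d) = 1/(d + √2*√d) (S(d) = 1/(d + √(2*d)) = 1/(d + √2*√d))
-317*(-528 + 140) + S(-1560) = -317*(-528 + 140) + 1/(-1560 + √2*√(-1560)) = -317*(-388) + 1/(-1560 + √2*(2*I*√390)) = 122996 + 1/(-1560 + 4*I*√195)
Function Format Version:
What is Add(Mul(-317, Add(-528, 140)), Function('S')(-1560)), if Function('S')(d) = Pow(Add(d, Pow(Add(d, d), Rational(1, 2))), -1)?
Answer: Add(Rational(192119751, 1562), Mul(Rational(-1, 609180), I, Pow(195, Rational(1, 2)))) ≈ Add(1.2300e+5, Mul(-2.2923e-5, I))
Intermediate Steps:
Function('S')(d) = Pow(Add(d, Mul(Pow(2, Rational(1, 2)), Pow(d, Rational(1, 2)))), -1) (Function('S')(d) = Pow(Add(d, Pow(Mul(2, d), Rational(1, 2))), -1) = Pow(Add(d, Mul(Pow(2, Rational(1, 2)), Pow(d, Rational(1, 2)))), -1))
Add(Mul(-317, Add(-528, 140)), Function('S')(-1560)) = Add(Mul(-317, Add(-528, 140)), Pow(Add(-1560, Mul(Pow(2, Rational(1, 2)), Pow(-1560, Rational(1, 2)))), -1)) = Add(Mul(-317, -388), Pow(Add(-1560, Mul(Pow(2, Rational(1, 2)), Mul(2, I, Pow(390, Rational(1, 2))))), -1)) = Add(122996, Pow(Add(-1560, Mul(4, I, Pow(195, Rational(1, 2)))), -1))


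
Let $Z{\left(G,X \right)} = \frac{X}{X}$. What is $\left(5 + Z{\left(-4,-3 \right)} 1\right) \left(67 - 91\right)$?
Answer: $-144$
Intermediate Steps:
$Z{\left(G,X \right)} = 1$
$\left(5 + Z{\left(-4,-3 \right)} 1\right) \left(67 - 91\right) = \left(5 + 1 \cdot 1\right) \left(67 - 91\right) = \left(5 + 1\right) \left(-24\right) = 6 \left(-24\right) = -144$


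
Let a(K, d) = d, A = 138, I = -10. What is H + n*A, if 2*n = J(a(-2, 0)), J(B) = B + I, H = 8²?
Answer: -626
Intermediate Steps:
H = 64
J(B) = -10 + B (J(B) = B - 10 = -10 + B)
n = -5 (n = (-10 + 0)/2 = (½)*(-10) = -5)
H + n*A = 64 - 5*138 = 64 - 690 = -626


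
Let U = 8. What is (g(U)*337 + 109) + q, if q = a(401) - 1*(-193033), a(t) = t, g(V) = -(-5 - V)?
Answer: 197924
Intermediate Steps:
g(V) = 5 + V
q = 193434 (q = 401 - 1*(-193033) = 401 + 193033 = 193434)
(g(U)*337 + 109) + q = ((5 + 8)*337 + 109) + 193434 = (13*337 + 109) + 193434 = (4381 + 109) + 193434 = 4490 + 193434 = 197924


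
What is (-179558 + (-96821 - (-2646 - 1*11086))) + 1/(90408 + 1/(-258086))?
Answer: -6128352716825203/23333039087 ≈ -2.6265e+5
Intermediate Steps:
(-179558 + (-96821 - (-2646 - 1*11086))) + 1/(90408 + 1/(-258086)) = (-179558 + (-96821 - (-2646 - 11086))) + 1/(90408 - 1/258086) = (-179558 + (-96821 - 1*(-13732))) + 1/(23333039087/258086) = (-179558 + (-96821 + 13732)) + 258086/23333039087 = (-179558 - 83089) + 258086/23333039087 = -262647 + 258086/23333039087 = -6128352716825203/23333039087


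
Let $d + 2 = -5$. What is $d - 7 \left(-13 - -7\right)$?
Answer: $35$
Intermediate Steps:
$d = -7$ ($d = -2 - 5 = -7$)
$d - 7 \left(-13 - -7\right) = -7 - 7 \left(-13 - -7\right) = -7 - 7 \left(-13 + 7\right) = -7 - -42 = -7 + 42 = 35$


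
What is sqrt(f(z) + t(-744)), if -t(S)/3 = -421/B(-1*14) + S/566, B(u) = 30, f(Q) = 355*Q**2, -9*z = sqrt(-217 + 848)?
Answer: sqrt(1823903001190)/25470 ≈ 53.024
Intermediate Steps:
z = -sqrt(631)/9 (z = -sqrt(-217 + 848)/9 = -sqrt(631)/9 ≈ -2.7911)
t(S) = 421/10 - 3*S/566 (t(S) = -3*(-421/30 + S/566) = 421/10 - 3*S/566)
sqrt(f(z) + t(-744)) = sqrt(355*(-sqrt(631)/9)**2 + (421/10 - 3/566*(-744))) = sqrt(355*(631/81) + (421/10 + 1116/283)) = sqrt(224005/81 + 130303/2830) = sqrt(644488693/229230) = sqrt(1823903001190)/25470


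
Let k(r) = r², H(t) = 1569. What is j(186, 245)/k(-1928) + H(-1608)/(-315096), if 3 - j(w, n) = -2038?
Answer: -216214615/48802908736 ≈ -0.0044304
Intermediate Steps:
j(w, n) = 2041 (j(w, n) = 3 - 1*(-2038) = 3 + 2038 = 2041)
j(186, 245)/k(-1928) + H(-1608)/(-315096) = 2041/((-1928)²) + 1569/(-315096) = 2041/3717184 + 1569*(-1/315096) = 2041*(1/3717184) - 523/105032 = 2041/3717184 - 523/105032 = -216214615/48802908736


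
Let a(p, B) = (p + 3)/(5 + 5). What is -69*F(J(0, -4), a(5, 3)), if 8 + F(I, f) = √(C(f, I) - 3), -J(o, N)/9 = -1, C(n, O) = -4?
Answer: 552 - 69*I*√7 ≈ 552.0 - 182.56*I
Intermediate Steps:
a(p, B) = 3/10 + p/10 (a(p, B) = (3 + p)/10 = (3 + p)*(⅒) = 3/10 + p/10)
J(o, N) = 9 (J(o, N) = -9*(-1) = 9)
F(I, f) = -8 + I*√7 (F(I, f) = -8 + √(-4 - 3) = -8 + √(-7) = -8 + I*√7)
-69*F(J(0, -4), a(5, 3)) = -69*(-8 + I*√7) = 552 - 69*I*√7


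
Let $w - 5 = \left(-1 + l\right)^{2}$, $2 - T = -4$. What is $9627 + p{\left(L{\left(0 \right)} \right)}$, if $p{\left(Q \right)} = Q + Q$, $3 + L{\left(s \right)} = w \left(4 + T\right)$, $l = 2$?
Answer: $9741$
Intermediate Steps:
$T = 6$ ($T = 2 - -4 = 2 + 4 = 6$)
$w = 6$ ($w = 5 + \left(-1 + 2\right)^{2} = 5 + 1^{2} = 5 + 1 = 6$)
$L{\left(s \right)} = 57$ ($L{\left(s \right)} = -3 + 6 \left(4 + 6\right) = -3 + 6 \cdot 10 = -3 + 60 = 57$)
$p{\left(Q \right)} = 2 Q$
$9627 + p{\left(L{\left(0 \right)} \right)} = 9627 + 2 \cdot 57 = 9627 + 114 = 9741$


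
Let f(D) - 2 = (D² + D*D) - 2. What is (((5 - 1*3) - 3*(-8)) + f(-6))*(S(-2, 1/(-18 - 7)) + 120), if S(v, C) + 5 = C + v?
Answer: 276752/25 ≈ 11070.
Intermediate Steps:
S(v, C) = -5 + C + v (S(v, C) = -5 + (C + v) = -5 + C + v)
f(D) = 2*D² (f(D) = 2 + ((D² + D*D) - 2) = 2 + ((D² + D²) - 2) = 2 + (2*D² - 2) = 2 + (-2 + 2*D²) = 2*D²)
(((5 - 1*3) - 3*(-8)) + f(-6))*(S(-2, 1/(-18 - 7)) + 120) = (((5 - 1*3) - 3*(-8)) + 2*(-6)²)*((-5 + 1/(-18 - 7) - 2) + 120) = (((5 - 3) + 24) + 2*36)*((-5 + 1/(-25) - 2) + 120) = ((2 + 24) + 72)*((-5 - 1/25 - 2) + 120) = (26 + 72)*(-176/25 + 120) = 98*(2824/25) = 276752/25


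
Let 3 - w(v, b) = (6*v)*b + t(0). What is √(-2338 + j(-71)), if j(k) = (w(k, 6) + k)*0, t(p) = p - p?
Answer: I*√2338 ≈ 48.353*I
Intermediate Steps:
t(p) = 0
w(v, b) = 3 - 6*b*v (w(v, b) = 3 - ((6*v)*b + 0) = 3 - (6*b*v + 0) = 3 - 6*b*v)
j(k) = 0 (j(k) = ((3 - 6*6*k) + k)*0 = ((3 - 36*k) + k)*0 = (3 - 35*k)*0 = 0)
√(-2338 + j(-71)) = √(-2338 + 0) = √(-2338) = I*√2338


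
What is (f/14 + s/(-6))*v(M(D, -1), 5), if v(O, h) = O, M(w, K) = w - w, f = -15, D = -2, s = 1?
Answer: 0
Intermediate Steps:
M(w, K) = 0
(f/14 + s/(-6))*v(M(D, -1), 5) = (-15/14 + 1/(-6))*0 = (-15*1/14 + 1*(-⅙))*0 = (-15/14 - ⅙)*0 = -26/21*0 = 0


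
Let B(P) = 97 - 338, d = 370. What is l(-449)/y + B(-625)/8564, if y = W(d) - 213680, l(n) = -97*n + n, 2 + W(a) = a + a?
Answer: -210230839/911817644 ≈ -0.23056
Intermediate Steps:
W(a) = -2 + 2*a (W(a) = -2 + (a + a) = -2 + 2*a)
l(n) = -96*n
B(P) = -241
y = -212942 (y = (-2 + 2*370) - 213680 = (-2 + 740) - 213680 = 738 - 213680 = -212942)
l(-449)/y + B(-625)/8564 = -96*(-449)/(-212942) - 241/8564 = 43104*(-1/212942) - 241*1/8564 = -21552/106471 - 241/8564 = -210230839/911817644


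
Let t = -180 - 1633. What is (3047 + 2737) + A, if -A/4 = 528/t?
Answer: 10488504/1813 ≈ 5785.2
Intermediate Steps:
t = -1813
A = 2112/1813 (A = -2112/(-1813) = -2112*(-1)/1813 = -4*(-528/1813) = 2112/1813 ≈ 1.1649)
(3047 + 2737) + A = (3047 + 2737) + 2112/1813 = 5784 + 2112/1813 = 10488504/1813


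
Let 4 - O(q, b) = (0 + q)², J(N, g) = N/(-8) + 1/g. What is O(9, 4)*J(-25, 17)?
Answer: -33341/136 ≈ -245.15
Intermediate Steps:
J(N, g) = 1/g - N/8 (J(N, g) = N*(-⅛) + 1/g = -N/8 + 1/g = 1/g - N/8)
O(q, b) = 4 - q² (O(q, b) = 4 - (0 + q)² = 4 - q²)
O(9, 4)*J(-25, 17) = (4 - 1*9²)*(1/17 - ⅛*(-25)) = (4 - 1*81)*(1/17 + 25/8) = (4 - 81)*(433/136) = -77*433/136 = -33341/136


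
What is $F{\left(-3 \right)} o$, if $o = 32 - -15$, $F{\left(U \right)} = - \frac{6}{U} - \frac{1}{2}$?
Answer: $\frac{141}{2} \approx 70.5$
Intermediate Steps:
$F{\left(U \right)} = - \frac{1}{2} - \frac{6}{U}$ ($F{\left(U \right)} = - \frac{6}{U} - \frac{1}{2} = - \frac{1}{2} - \frac{6}{U}$)
$o = 47$ ($o = 32 + 15 = 47$)
$F{\left(-3 \right)} o = \frac{-12 - -3}{2 \left(-3\right)} 47 = \frac{1}{2} \left(- \frac{1}{3}\right) \left(-12 + 3\right) 47 = \frac{1}{2} \left(- \frac{1}{3}\right) \left(-9\right) 47 = \frac{3}{2} \cdot 47 = \frac{141}{2}$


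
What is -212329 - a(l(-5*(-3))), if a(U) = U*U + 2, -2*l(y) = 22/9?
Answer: -17198932/81 ≈ -2.1233e+5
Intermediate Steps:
l(y) = -11/9
a(U) = 2 + U**2 (a(U) = U**2 + 2 = 2 + U**2)
-212329 - a(l(-5*(-3))) = -212329 - (2 + (-11/9)**2) = -212329 - (2 + 121/81) = -212329 - 1*283/81 = -212329 - 283/81 = -17198932/81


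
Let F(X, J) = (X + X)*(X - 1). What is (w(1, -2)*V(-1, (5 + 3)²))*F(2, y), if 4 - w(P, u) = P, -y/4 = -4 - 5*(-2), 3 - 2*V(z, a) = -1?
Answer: 24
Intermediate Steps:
V(z, a) = 2 (V(z, a) = 3/2 - ½*(-1) = 3/2 + ½ = 2)
y = -24 (y = -4*(-4 - 5*(-2)) = -4*(-4 + 10) = -4*6 = -24)
F(X, J) = 2*X*(-1 + X) (F(X, J) = (2*X)*(-1 + X) = 2*X*(-1 + X))
w(P, u) = 4 - P
(w(1, -2)*V(-1, (5 + 3)²))*F(2, y) = ((4 - 1*1)*2)*(2*2*(-1 + 2)) = ((4 - 1)*2)*(2*2*1) = (3*2)*4 = 6*4 = 24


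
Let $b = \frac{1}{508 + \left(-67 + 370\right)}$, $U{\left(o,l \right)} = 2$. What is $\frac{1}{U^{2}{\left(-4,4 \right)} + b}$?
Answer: $\frac{811}{3245} \approx 0.24992$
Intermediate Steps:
$b = \frac{1}{811}$ ($b = \frac{1}{508 + 303} = \frac{1}{811} \approx 0.001233$)
$\frac{1}{U^{2}{\left(-4,4 \right)} + b} = \frac{1}{2^{2} + \frac{1}{811}} = \frac{1}{4 + \frac{1}{811}} = \frac{1}{\frac{3245}{811}} = \frac{811}{3245}$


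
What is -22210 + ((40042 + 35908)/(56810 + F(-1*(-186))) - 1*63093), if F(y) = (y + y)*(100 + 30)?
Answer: -897124056/10517 ≈ -85302.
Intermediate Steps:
F(y) = 260*y (F(y) = (2*y)*130 = 260*y)
-22210 + ((40042 + 35908)/(56810 + F(-1*(-186))) - 1*63093) = -22210 + ((40042 + 35908)/(56810 + 260*(-1*(-186))) - 1*63093) = -22210 + (75950/(56810 + 260*186) - 63093) = -22210 + (75950/(56810 + 48360) - 63093) = -22210 + (75950/105170 - 63093) = -22210 + (75950*(1/105170) - 63093) = -22210 + (7595/10517 - 63093) = -22210 - 663541486/10517 = -897124056/10517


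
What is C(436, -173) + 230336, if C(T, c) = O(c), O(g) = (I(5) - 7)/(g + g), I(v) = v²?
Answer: 39848119/173 ≈ 2.3034e+5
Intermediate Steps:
O(g) = 9/g (O(g) = (5² - 7)/(g + g) = (25 - 7)/((2*g)) = 18*(1/(2*g)) = 9/g)
C(T, c) = 9/c
C(436, -173) + 230336 = 9/(-173) + 230336 = 9*(-1/173) + 230336 = -9/173 + 230336 = 39848119/173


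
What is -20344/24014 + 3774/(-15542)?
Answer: -101703821/93306397 ≈ -1.0900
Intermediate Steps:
-20344/24014 + 3774/(-15542) = -20344*1/24014 + 3774*(-1/15542) = -10172/12007 - 1887/7771 = -101703821/93306397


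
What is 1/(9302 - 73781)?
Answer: -1/64479 ≈ -1.5509e-5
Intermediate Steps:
1/(9302 - 73781) = 1/(-64479) = -1/64479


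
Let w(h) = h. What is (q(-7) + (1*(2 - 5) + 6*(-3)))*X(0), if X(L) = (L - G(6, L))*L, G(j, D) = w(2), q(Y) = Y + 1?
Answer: 0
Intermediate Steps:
q(Y) = 1 + Y
G(j, D) = 2
X(L) = L*(-2 + L) (X(L) = (L - 1*2)*L = (L - 2)*L = (-2 + L)*L = L*(-2 + L))
(q(-7) + (1*(2 - 5) + 6*(-3)))*X(0) = ((1 - 7) + (1*(2 - 5) + 6*(-3)))*(0*(-2 + 0)) = (-6 + (1*(-3) - 18))*(0*(-2)) = (-6 + (-3 - 18))*0 = (-6 - 21)*0 = -27*0 = 0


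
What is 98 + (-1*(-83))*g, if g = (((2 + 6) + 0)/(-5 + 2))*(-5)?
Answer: 3614/3 ≈ 1204.7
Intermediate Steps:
g = 40/3 (g = ((8 + 0)/(-3))*(-5) = (8*(-⅓))*(-5) = -8/3*(-5) = 40/3 ≈ 13.333)
98 + (-1*(-83))*g = 98 - 1*(-83)*(40/3) = 98 + 83*(40/3) = 98 + 3320/3 = 3614/3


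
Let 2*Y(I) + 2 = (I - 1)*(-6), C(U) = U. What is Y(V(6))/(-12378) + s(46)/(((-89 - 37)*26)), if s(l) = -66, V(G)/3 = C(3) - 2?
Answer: 11665/563199 ≈ 0.020712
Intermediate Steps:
V(G) = 3 (V(G) = 3*(3 - 2) = 3*1 = 3)
Y(I) = 2 - 3*I (Y(I) = -1 + ((I - 1)*(-6))/2 = -1 + ((-1 + I)*(-6))/2 = -1 + (6 - 6*I)/2 = -1 + (3 - 3*I) = 2 - 3*I)
Y(V(6))/(-12378) + s(46)/(((-89 - 37)*26)) = (2 - 3*3)/(-12378) - 66*1/(26*(-89 - 37)) = (2 - 9)*(-1/12378) - 66/((-126*26)) = -7*(-1/12378) - 66/(-3276) = 7/12378 - 66*(-1/3276) = 7/12378 + 11/546 = 11665/563199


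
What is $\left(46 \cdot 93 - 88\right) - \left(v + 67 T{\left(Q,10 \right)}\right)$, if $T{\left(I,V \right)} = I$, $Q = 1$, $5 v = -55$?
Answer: $4134$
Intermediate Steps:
$v = -11$ ($v = \frac{1}{5} \left(-55\right) = -11$)
$\left(46 \cdot 93 - 88\right) - \left(v + 67 T{\left(Q,10 \right)}\right) = \left(46 \cdot 93 - 88\right) - \left(-11 + 67 \cdot 1\right) = \left(4278 - 88\right) - \left(-11 + 67\right) = 4190 - 56 = 4134$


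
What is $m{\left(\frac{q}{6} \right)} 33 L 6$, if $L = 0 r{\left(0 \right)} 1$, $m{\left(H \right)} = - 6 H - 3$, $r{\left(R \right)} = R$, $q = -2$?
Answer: $0$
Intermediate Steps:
$m{\left(H \right)} = -3 - 6 H$
$L = 0$ ($L = 0 \cdot 0 \cdot 1 = 0 \cdot 1 = 0$)
$m{\left(\frac{q}{6} \right)} 33 L 6 = \left(-3 - 6 \left(- \frac{2}{6}\right)\right) 33 \cdot 0 \cdot 6 = \left(-3 - 6 \left(\left(-2\right) \frac{1}{6}\right)\right) 33 \cdot 0 = \left(-3 - -2\right) 33 \cdot 0 = \left(-3 + 2\right) 33 \cdot 0 = \left(-1\right) 33 \cdot 0 = \left(-33\right) 0 = 0$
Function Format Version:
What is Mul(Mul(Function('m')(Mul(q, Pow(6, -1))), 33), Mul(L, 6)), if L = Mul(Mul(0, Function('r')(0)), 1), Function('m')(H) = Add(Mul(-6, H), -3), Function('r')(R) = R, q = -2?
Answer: 0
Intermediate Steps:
Function('m')(H) = Add(-3, Mul(-6, H))
L = 0 (L = Mul(Mul(0, 0), 1) = Mul(0, 1) = 0)
Mul(Mul(Function('m')(Mul(q, Pow(6, -1))), 33), Mul(L, 6)) = Mul(Mul(Add(-3, Mul(-6, Mul(-2, Pow(6, -1)))), 33), Mul(0, 6)) = Mul(Mul(Add(-3, Mul(-6, Mul(-2, Rational(1, 6)))), 33), 0) = Mul(Mul(Add(-3, Mul(-6, Rational(-1, 3))), 33), 0) = Mul(Mul(Add(-3, 2), 33), 0) = Mul(Mul(-1, 33), 0) = Mul(-33, 0) = 0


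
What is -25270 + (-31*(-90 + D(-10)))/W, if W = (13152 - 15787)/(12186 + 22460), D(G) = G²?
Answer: -21194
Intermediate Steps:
W = -155/2038 (W = -2635/34646 = -2635*1/34646 = -155/2038 ≈ -0.076055)
-25270 + (-31*(-90 + D(-10)))/W = -25270 + (-31*(-90 + (-10)²))/(-155/2038) = -25270 - 31*(-90 + 100)*(-2038/155) = -25270 - 31*10*(-2038/155) = -25270 - 310*(-2038/155) = -25270 + 4076 = -21194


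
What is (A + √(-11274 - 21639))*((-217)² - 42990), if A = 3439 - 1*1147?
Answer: 9394908 + 12297*I*√3657 ≈ 9.3949e+6 + 7.4364e+5*I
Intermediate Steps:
A = 2292 (A = 3439 - 1147 = 2292)
(A + √(-11274 - 21639))*((-217)² - 42990) = (2292 + √(-11274 - 21639))*((-217)² - 42990) = (2292 + √(-32913))*(47089 - 42990) = (2292 + 3*I*√3657)*4099 = 9394908 + 12297*I*√3657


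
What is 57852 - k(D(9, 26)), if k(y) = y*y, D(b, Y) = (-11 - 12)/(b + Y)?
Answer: 70868171/1225 ≈ 57852.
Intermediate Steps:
D(b, Y) = -23/(Y + b)
k(y) = y**2
57852 - k(D(9, 26)) = 57852 - (-23/(26 + 9))**2 = 57852 - (-23/35)**2 = 57852 - 1*529/1225 = 57852 - 529/1225 = 70868171/1225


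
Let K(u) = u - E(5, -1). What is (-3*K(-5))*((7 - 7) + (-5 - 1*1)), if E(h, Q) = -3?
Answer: -36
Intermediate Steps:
K(u) = 3 + u (K(u) = u - 1*(-3) = u + 3 = 3 + u)
(-3*K(-5))*((7 - 7) + (-5 - 1*1)) = (-3*(3 - 5))*((7 - 7) + (-5 - 1*1)) = (-3*(-2))*(0 + (-5 - 1)) = 6*(0 - 6) = 6*(-6) = -36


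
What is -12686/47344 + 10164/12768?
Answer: 118761/224884 ≈ 0.52810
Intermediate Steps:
-12686/47344 + 10164/12768 = -12686*1/47344 + 10164*(1/12768) = -6343/23672 + 121/152 = 118761/224884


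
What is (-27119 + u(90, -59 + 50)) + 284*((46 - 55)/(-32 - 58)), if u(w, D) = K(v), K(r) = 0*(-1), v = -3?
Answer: -135453/5 ≈ -27091.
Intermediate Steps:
K(r) = 0
u(w, D) = 0
(-27119 + u(90, -59 + 50)) + 284*((46 - 55)/(-32 - 58)) = (-27119 + 0) + 284*((46 - 55)/(-32 - 58)) = -27119 + 284*(-9/(-90)) = -27119 + 284*(-9*(-1/90)) = -27119 + 284*(⅒) = -27119 + 142/5 = -135453/5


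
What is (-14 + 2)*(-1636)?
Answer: 19632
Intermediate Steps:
(-14 + 2)*(-1636) = -12*(-1636) = 19632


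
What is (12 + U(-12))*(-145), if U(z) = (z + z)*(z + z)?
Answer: -85260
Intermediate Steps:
U(z) = 4*z**2 (U(z) = (2*z)*(2*z) = 4*z**2)
(12 + U(-12))*(-145) = (12 + 4*(-12)**2)*(-145) = (12 + 4*144)*(-145) = (12 + 576)*(-145) = 588*(-145) = -85260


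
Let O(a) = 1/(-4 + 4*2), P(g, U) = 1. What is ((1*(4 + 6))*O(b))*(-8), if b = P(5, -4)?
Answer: -20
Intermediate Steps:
b = 1
O(a) = ¼ (O(a) = 1/(-4 + 8) = 1/4 = ¼)
((1*(4 + 6))*O(b))*(-8) = ((1*(4 + 6))*(¼))*(-8) = ((1*10)*(¼))*(-8) = (10*(¼))*(-8) = (5/2)*(-8) = -20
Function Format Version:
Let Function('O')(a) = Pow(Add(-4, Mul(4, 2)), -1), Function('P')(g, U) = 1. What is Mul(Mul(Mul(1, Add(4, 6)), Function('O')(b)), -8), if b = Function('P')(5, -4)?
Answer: -20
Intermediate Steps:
b = 1
Function('O')(a) = Rational(1, 4) (Function('O')(a) = Pow(Add(-4, 8), -1) = Pow(4, -1) = Rational(1, 4))
Mul(Mul(Mul(1, Add(4, 6)), Function('O')(b)), -8) = Mul(Mul(Mul(1, Add(4, 6)), Rational(1, 4)), -8) = Mul(Mul(Mul(1, 10), Rational(1, 4)), -8) = Mul(Mul(10, Rational(1, 4)), -8) = Mul(Rational(5, 2), -8) = -20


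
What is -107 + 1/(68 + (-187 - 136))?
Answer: -27286/255 ≈ -107.00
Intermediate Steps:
-107 + 1/(68 + (-187 - 136)) = -107 + 1/(68 - 323) = -107 + 1/(-255) = -107 - 1/255 = -27286/255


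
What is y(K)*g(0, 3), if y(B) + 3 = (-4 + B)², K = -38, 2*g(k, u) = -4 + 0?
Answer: -3522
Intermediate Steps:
g(k, u) = -2 (g(k, u) = (-4 + 0)/2 = (½)*(-4) = -2)
y(B) = -3 + (-4 + B)²
y(K)*g(0, 3) = (-3 + (-4 - 38)²)*(-2) = (-3 + (-42)²)*(-2) = (-3 + 1764)*(-2) = 1761*(-2) = -3522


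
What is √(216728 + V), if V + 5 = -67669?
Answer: √149054 ≈ 386.08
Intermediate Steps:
V = -67674 (V = -5 - 67669 = -67674)
√(216728 + V) = √(216728 - 67674) = √149054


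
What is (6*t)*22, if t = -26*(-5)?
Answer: 17160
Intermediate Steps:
t = 130
(6*t)*22 = (6*130)*22 = 780*22 = 17160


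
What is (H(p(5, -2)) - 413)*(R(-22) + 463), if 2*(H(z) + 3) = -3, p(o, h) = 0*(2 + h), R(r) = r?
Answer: -368235/2 ≈ -1.8412e+5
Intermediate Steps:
p(o, h) = 0
H(z) = -9/2 (H(z) = -3 + (1/2)*(-3) = -3 - 3/2 = -9/2)
(H(p(5, -2)) - 413)*(R(-22) + 463) = (-9/2 - 413)*(-22 + 463) = -835/2*441 = -368235/2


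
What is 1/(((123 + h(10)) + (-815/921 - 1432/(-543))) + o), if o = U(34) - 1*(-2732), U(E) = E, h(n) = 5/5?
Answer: 166701/482057999 ≈ 0.00034581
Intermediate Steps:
h(n) = 1 (h(n) = 5*(⅕) = 1)
o = 2766 (o = 34 - 1*(-2732) = 34 + 2732 = 2766)
1/(((123 + h(10)) + (-815/921 - 1432/(-543))) + o) = 1/(((123 + 1) + (-815/921 - 1432/(-543))) + 2766) = 1/((124 + (-815*1/921 - 1432*(-1/543))) + 2766) = 1/((124 + (-815/921 + 1432/543)) + 2766) = 1/((124 + 292109/166701) + 2766) = 1/(20963033/166701 + 2766) = 1/(482057999/166701) = 166701/482057999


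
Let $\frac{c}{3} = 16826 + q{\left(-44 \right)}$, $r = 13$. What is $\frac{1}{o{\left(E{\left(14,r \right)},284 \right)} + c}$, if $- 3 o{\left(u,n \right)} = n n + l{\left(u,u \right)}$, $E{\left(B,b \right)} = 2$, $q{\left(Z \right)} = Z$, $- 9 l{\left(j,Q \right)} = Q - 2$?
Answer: $\frac{3}{70382} \approx 4.2625 \cdot 10^{-5}$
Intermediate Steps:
$l{\left(j,Q \right)} = \frac{2}{9} - \frac{Q}{9}$ ($l{\left(j,Q \right)} = - \frac{Q - 2}{9} = - \frac{-2 + Q}{9} = \frac{2}{9} - \frac{Q}{9}$)
$c = 50346$ ($c = 3 \left(16826 - 44\right) = 3 \cdot 16782 = 50346$)
$o{\left(u,n \right)} = - \frac{2}{27} - \frac{n^{2}}{3} + \frac{u}{27}$ ($o{\left(u,n \right)} = - \frac{n n - \left(- \frac{2}{9} + \frac{u}{9}\right)}{3} = - \frac{n^{2} - \left(- \frac{2}{9} + \frac{u}{9}\right)}{3} = - \frac{\frac{2}{9} + n^{2} - \frac{u}{9}}{3} = - \frac{2}{27} - \frac{n^{2}}{3} + \frac{u}{27}$)
$\frac{1}{o{\left(E{\left(14,r \right)},284 \right)} + c} = \frac{1}{\left(- \frac{2}{27} - \frac{284^{2}}{3} + \frac{1}{27} \cdot 2\right) + 50346} = \frac{1}{\left(- \frac{2}{27} - \frac{80656}{3} + \frac{2}{27}\right) + 50346} = \frac{1}{- \frac{80656}{3} + 50346} = \frac{1}{\frac{70382}{3}} = \frac{3}{70382}$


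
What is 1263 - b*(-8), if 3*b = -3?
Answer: 1255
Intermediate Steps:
b = -1 (b = (⅓)*(-3) = -1)
1263 - b*(-8) = 1263 - (-1)*(-8) = 1263 - 1*8 = 1263 - 8 = 1255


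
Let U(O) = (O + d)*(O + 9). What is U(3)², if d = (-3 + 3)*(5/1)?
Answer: 1296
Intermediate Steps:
d = 0 (d = 0*(5*1) = 0*5 = 0)
U(O) = O*(9 + O) (U(O) = (O + 0)*(O + 9) = O*(9 + O))
U(3)² = (3*(9 + 3))² = (3*12)² = 36² = 1296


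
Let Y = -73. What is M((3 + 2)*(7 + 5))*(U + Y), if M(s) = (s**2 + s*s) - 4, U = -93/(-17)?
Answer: -8261008/17 ≈ -4.8594e+5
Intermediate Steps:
U = 93/17 (U = -93*(-1/17) = 93/17 ≈ 5.4706)
M(s) = -4 + 2*s**2 (M(s) = (s**2 + s**2) - 4 = 2*s**2 - 4 = -4 + 2*s**2)
M((3 + 2)*(7 + 5))*(U + Y) = (-4 + 2*((3 + 2)*(7 + 5))**2)*(93/17 - 73) = (-4 + 2*(5*12)**2)*(-1148/17) = (-4 + 2*60**2)*(-1148/17) = (-4 + 2*3600)*(-1148/17) = (-4 + 7200)*(-1148/17) = 7196*(-1148/17) = -8261008/17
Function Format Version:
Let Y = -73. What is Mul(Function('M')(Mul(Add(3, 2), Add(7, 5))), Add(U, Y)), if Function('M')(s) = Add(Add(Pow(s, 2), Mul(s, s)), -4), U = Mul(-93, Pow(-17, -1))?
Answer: Rational(-8261008, 17) ≈ -4.8594e+5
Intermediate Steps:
U = Rational(93, 17) (U = Mul(-93, Rational(-1, 17)) = Rational(93, 17) ≈ 5.4706)
Function('M')(s) = Add(-4, Mul(2, Pow(s, 2))) (Function('M')(s) = Add(Add(Pow(s, 2), Pow(s, 2)), -4) = Add(Mul(2, Pow(s, 2)), -4) = Add(-4, Mul(2, Pow(s, 2))))
Mul(Function('M')(Mul(Add(3, 2), Add(7, 5))), Add(U, Y)) = Mul(Add(-4, Mul(2, Pow(Mul(Add(3, 2), Add(7, 5)), 2))), Add(Rational(93, 17), -73)) = Mul(Add(-4, Mul(2, Pow(Mul(5, 12), 2))), Rational(-1148, 17)) = Mul(Add(-4, Mul(2, Pow(60, 2))), Rational(-1148, 17)) = Mul(Add(-4, Mul(2, 3600)), Rational(-1148, 17)) = Mul(Add(-4, 7200), Rational(-1148, 17)) = Mul(7196, Rational(-1148, 17)) = Rational(-8261008, 17)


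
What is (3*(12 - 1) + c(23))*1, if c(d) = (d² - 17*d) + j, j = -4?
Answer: 167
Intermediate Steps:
c(d) = -4 + d² - 17*d (c(d) = (d² - 17*d) - 4 = -4 + d² - 17*d)
(3*(12 - 1) + c(23))*1 = (3*(12 - 1) + (-4 + 23² - 17*23))*1 = (3*11 + (-4 + 529 - 391))*1 = (33 + 134)*1 = 167*1 = 167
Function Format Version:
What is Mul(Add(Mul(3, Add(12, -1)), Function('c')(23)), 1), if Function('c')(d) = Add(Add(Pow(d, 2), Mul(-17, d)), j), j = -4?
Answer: 167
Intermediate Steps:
Function('c')(d) = Add(-4, Pow(d, 2), Mul(-17, d)) (Function('c')(d) = Add(Add(Pow(d, 2), Mul(-17, d)), -4) = Add(-4, Pow(d, 2), Mul(-17, d)))
Mul(Add(Mul(3, Add(12, -1)), Function('c')(23)), 1) = Mul(Add(Mul(3, Add(12, -1)), Add(-4, Pow(23, 2), Mul(-17, 23))), 1) = Mul(Add(Mul(3, 11), Add(-4, 529, -391)), 1) = Mul(Add(33, 134), 1) = Mul(167, 1) = 167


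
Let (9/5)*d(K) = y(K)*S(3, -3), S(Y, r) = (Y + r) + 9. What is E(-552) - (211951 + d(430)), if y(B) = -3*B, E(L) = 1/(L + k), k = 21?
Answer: -109121032/531 ≈ -2.0550e+5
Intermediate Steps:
S(Y, r) = 9 + Y + r
E(L) = 1/(21 + L) (E(L) = 1/(L + 21) = 1/(21 + L))
d(K) = -15*K (d(K) = 5*((-3*K)*(9 + 3 - 3))/9 = 5*(-3*K*9)/9 = 5*(-27*K)/9 = -15*K)
E(-552) - (211951 + d(430)) = 1/(21 - 552) - (211951 - 15*430) = 1/(-531) - (211951 - 6450) = -1/531 - 1*205501 = -1/531 - 205501 = -109121032/531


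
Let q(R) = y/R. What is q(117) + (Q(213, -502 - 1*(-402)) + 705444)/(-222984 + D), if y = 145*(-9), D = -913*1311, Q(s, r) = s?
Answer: -2471988/212173 ≈ -11.651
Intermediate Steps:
D = -1196943
y = -1305
q(R) = -1305/R
q(117) + (Q(213, -502 - 1*(-402)) + 705444)/(-222984 + D) = -1305/117 + (213 + 705444)/(-222984 - 1196943) = -1305*1/117 + 705657/(-1419927) = -145/13 + 705657*(-1/1419927) = -145/13 - 8111/16321 = -2471988/212173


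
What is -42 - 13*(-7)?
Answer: 49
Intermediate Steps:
-42 - 13*(-7) = -42 + 91 = 49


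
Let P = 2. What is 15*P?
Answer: 30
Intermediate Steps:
15*P = 15*2 = 30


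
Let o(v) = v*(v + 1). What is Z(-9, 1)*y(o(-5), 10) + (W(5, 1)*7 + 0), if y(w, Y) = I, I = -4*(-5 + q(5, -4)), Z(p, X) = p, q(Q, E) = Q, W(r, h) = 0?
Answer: 0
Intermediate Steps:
I = 0 (I = -4*(-5 + 5) = -4*0 = 0)
o(v) = v*(1 + v)
y(w, Y) = 0
Z(-9, 1)*y(o(-5), 10) + (W(5, 1)*7 + 0) = -9*0 + (0*7 + 0) = 0 + (0 + 0) = 0 + 0 = 0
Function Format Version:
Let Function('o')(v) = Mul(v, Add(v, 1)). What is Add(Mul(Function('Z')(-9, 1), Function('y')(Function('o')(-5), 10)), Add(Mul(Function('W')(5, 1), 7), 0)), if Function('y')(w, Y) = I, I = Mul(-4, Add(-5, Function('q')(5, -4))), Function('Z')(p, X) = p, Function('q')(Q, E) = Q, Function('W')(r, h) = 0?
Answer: 0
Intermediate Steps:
I = 0 (I = Mul(-4, Add(-5, 5)) = Mul(-4, 0) = 0)
Function('o')(v) = Mul(v, Add(1, v))
Function('y')(w, Y) = 0
Add(Mul(Function('Z')(-9, 1), Function('y')(Function('o')(-5), 10)), Add(Mul(Function('W')(5, 1), 7), 0)) = Add(Mul(-9, 0), Add(Mul(0, 7), 0)) = Add(0, Add(0, 0)) = Add(0, 0) = 0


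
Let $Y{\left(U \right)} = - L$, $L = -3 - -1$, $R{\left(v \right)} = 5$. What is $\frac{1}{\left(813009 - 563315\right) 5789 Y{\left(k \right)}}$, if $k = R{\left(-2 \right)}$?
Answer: $\frac{1}{2890957132} \approx 3.4591 \cdot 10^{-10}$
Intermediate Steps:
$L = -2$ ($L = -3 + 1 = -2$)
$k = 5$
$Y{\left(U \right)} = 2$ ($Y{\left(U \right)} = \left(-1\right) \left(-2\right) = 2$)
$\frac{1}{\left(813009 - 563315\right) 5789 Y{\left(k \right)}} = \frac{1}{\left(813009 - 563315\right) 5789 \cdot 2} = \frac{1}{249694 \cdot 11578} = \frac{1}{249694} \cdot \frac{1}{11578} = \frac{1}{2890957132}$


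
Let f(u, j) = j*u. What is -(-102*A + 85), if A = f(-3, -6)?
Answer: 1751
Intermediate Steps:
A = 18 (A = -6*(-3) = 18)
-(-102*A + 85) = -(-102*18 + 85) = -(-1836 + 85) = -1*(-1751) = 1751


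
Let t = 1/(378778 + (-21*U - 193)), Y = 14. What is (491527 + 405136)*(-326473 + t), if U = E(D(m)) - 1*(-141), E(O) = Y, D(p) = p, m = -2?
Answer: -109872700314396007/375330 ≈ -2.9274e+11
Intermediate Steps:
E(O) = 14
U = 155 (U = 14 - 1*(-141) = 14 + 141 = 155)
t = 1/375330 (t = 1/(378778 + (-21*155 - 193)) = 1/(378778 + (-3255 - 193)) = 1/(378778 - 3448) = 1/375330 ≈ 2.6643e-6)
(491527 + 405136)*(-326473 + t) = (491527 + 405136)*(-326473 + 1/375330) = 896663*(-122535111089/375330) = -109872700314396007/375330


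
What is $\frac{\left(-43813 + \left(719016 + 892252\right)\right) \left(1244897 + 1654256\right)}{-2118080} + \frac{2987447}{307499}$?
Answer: $- \frac{279471775346601025}{130261496384} \approx -2.1455 \cdot 10^{6}$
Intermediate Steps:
$\frac{\left(-43813 + \left(719016 + 892252\right)\right) \left(1244897 + 1654256\right)}{-2118080} + \frac{2987447}{307499} = \left(-43813 + 1611268\right) 2899153 \left(- \frac{1}{2118080}\right) + 2987447 \cdot \frac{1}{307499} = 1567455 \cdot 2899153 \left(- \frac{1}{2118080}\right) + \frac{2987447}{307499} = 4544291865615 \left(- \frac{1}{2118080}\right) + \frac{2987447}{307499} = - \frac{908858373123}{423616} + \frac{2987447}{307499} = - \frac{279471775346601025}{130261496384}$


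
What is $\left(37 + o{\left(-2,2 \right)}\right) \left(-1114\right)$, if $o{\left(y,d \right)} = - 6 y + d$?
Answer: $-56814$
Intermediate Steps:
$o{\left(y,d \right)} = d - 6 y$
$\left(37 + o{\left(-2,2 \right)}\right) \left(-1114\right) = \left(37 + \left(2 - -12\right)\right) \left(-1114\right) = \left(37 + \left(2 + 12\right)\right) \left(-1114\right) = \left(37 + 14\right) \left(-1114\right) = 51 \left(-1114\right) = -56814$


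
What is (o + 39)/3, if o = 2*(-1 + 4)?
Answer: 15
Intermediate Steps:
o = 6 (o = 2*3 = 6)
(o + 39)/3 = (6 + 39)/3 = 45*(⅓) = 15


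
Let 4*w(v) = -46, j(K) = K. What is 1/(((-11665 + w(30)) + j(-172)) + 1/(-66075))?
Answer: -132150/1565779277 ≈ -8.4399e-5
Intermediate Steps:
w(v) = -23/2 (w(v) = (¼)*(-46) = -23/2)
1/(((-11665 + w(30)) + j(-172)) + 1/(-66075)) = 1/(((-11665 - 23/2) - 172) + 1/(-66075)) = 1/((-23353/2 - 172) - 1/66075) = 1/(-23697/2 - 1/66075) = 1/(-1565779277/132150) = -132150/1565779277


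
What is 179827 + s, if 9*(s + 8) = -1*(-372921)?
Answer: 663764/3 ≈ 2.2125e+5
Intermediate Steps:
s = 124283/3 (s = -8 + (-1*(-372921))/9 = -8 + (1/9)*372921 = -8 + 124307/3 = 124283/3 ≈ 41428.)
179827 + s = 179827 + 124283/3 = 663764/3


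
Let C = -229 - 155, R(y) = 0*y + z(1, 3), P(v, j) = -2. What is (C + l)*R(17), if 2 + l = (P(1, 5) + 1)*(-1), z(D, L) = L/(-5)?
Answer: 231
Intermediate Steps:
z(D, L) = -L/5 (z(D, L) = L*(-⅕) = -L/5)
R(y) = -⅗ (R(y) = 0*y - ⅕*3 = 0 - ⅗ = -⅗)
C = -384
l = -1 (l = -2 + (-2 + 1)*(-1) = -2 - 1*(-1) = -2 + 1 = -1)
(C + l)*R(17) = (-384 - 1)*(-⅗) = -385*(-⅗) = 231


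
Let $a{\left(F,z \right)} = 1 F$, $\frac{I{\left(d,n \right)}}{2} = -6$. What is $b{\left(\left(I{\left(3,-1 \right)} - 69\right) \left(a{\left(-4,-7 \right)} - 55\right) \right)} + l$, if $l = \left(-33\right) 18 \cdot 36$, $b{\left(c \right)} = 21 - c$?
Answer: $-26142$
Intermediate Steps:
$I{\left(d,n \right)} = -12$ ($I{\left(d,n \right)} = 2 \left(-6\right) = -12$)
$a{\left(F,z \right)} = F$
$l = -21384$ ($l = \left(-594\right) 36 = -21384$)
$b{\left(\left(I{\left(3,-1 \right)} - 69\right) \left(a{\left(-4,-7 \right)} - 55\right) \right)} + l = \left(21 - \left(-12 - 69\right) \left(-4 - 55\right)\right) - 21384 = \left(21 - \left(-81\right) \left(-59\right)\right) - 21384 = \left(21 - 4779\right) - 21384 = -4758 - 21384 = -26142$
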